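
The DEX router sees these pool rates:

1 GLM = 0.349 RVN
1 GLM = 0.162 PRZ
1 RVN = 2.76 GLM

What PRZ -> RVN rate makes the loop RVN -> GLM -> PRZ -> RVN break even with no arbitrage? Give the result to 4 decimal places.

Known legs of the cycle: 2.76 × 0.162 = 0.44712
For no arbitrage the full-cycle product must be 1, so the missing rate is 1 / 0.44712 ≈ 2.236536.

2.2365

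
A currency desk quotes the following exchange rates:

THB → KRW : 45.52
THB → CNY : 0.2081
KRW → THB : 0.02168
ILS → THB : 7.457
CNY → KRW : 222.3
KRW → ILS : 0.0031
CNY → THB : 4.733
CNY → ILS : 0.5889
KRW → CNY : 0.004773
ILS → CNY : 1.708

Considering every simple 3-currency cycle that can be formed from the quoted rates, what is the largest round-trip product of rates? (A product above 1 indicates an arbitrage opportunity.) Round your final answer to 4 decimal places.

1.1770

CNY→KRW→ILS→CNY: 222.3 × 0.0031 × 1.708 = 1.17703
ILS→THB→KRW→ILS: 7.457 × 45.52 × 0.0031 = 1.05227
CNY→THB→KRW→CNY: 4.733 × 45.52 × 0.004773 = 1.02832
CNY→KRW→THB→CNY: 222.3 × 0.02168 × 0.2081 = 1.00293
CNY→ILS→THB→CNY: 0.5889 × 7.457 × 0.2081 = 0.91386
Maximum is CNY→KRW→ILS→CNY at 1.1770; arbitrage exists.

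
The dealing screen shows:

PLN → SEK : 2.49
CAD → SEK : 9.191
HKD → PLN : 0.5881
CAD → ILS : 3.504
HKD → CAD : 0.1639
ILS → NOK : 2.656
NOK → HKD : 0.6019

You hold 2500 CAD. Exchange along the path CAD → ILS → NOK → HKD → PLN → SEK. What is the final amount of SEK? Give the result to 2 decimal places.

2500 CAD × 3.504 = 8760 ILS
8760 ILS × 2.656 = 23266.56 NOK
23266.56 NOK × 0.6019 = 14004.142464 HKD
14004.142464 HKD × 0.5881 = 8235.8361830784 PLN
8235.8361830784 PLN × 2.49 = 20507.232095865216 SEK

20507.23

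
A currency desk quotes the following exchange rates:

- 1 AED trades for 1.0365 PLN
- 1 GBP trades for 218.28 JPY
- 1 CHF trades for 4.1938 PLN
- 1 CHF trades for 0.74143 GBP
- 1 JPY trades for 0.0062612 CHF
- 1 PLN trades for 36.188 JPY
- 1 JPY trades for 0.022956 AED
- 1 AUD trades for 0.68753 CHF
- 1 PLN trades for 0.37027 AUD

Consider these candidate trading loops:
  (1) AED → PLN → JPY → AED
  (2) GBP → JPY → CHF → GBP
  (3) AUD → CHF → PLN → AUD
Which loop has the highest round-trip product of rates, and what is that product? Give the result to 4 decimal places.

1.0676

(1) 1.0365 × 36.188 × 0.022956 = 0.86105
(2) 218.28 × 0.0062612 × 0.74143 = 1.01331
(3) 0.68753 × 4.1938 × 0.37027 = 1.06762
Highest is cycle (3) at 1.0676 (>1, arbitrage).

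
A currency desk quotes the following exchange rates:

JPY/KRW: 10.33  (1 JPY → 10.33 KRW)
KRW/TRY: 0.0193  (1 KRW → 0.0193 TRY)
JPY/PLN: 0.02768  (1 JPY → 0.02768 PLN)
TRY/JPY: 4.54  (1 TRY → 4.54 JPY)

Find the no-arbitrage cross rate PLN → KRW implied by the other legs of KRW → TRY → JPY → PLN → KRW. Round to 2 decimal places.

412.31

Known legs of the cycle: 0.0193 × 4.54 × 0.02768 = 0.00242537696
For no arbitrage the full-cycle product must be 1, so the missing rate is 1 / 0.00242537696 ≈ 412.3070.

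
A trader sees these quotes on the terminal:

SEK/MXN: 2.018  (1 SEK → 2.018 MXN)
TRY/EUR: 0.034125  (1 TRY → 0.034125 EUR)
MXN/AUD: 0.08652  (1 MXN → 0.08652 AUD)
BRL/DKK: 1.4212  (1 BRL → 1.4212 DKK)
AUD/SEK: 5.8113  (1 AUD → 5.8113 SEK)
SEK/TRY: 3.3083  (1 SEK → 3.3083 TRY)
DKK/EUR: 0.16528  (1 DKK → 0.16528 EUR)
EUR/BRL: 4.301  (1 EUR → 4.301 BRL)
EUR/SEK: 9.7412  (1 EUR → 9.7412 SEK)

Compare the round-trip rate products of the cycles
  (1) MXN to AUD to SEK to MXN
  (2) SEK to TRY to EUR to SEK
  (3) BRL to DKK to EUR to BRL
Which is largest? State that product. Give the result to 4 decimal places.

1.0997

(1) 0.08652 × 5.8113 × 2.018 = 1.01464
(2) 3.3083 × 0.034125 × 9.7412 = 1.09974
(3) 1.4212 × 0.16528 × 4.301 = 1.01029
Highest is cycle (2) at 1.0997 (>1, arbitrage).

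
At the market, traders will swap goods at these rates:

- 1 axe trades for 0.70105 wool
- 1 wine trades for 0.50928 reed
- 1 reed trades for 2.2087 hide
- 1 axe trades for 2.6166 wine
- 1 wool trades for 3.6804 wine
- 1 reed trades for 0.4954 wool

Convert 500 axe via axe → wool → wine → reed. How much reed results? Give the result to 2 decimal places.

657.01

500 axe × 0.70105 = 350.525 wool
350.525 wool × 3.6804 = 1290.07221 wine
1290.07221 wine × 0.50928 = 657.0079751088 reed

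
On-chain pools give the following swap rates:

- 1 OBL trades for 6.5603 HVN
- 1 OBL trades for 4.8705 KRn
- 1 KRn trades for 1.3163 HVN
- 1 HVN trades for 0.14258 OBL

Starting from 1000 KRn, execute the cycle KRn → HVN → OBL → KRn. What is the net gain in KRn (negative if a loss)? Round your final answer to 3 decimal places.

-85.914

1000 KRn × 1.3163 = 1316.3 HVN
1316.3 HVN × 0.14258 = 187.678054 OBL
187.678054 OBL × 4.8705 = 914.085962007 KRn
Net change: 914.085962007 − 1000 = -85.914037993 KRn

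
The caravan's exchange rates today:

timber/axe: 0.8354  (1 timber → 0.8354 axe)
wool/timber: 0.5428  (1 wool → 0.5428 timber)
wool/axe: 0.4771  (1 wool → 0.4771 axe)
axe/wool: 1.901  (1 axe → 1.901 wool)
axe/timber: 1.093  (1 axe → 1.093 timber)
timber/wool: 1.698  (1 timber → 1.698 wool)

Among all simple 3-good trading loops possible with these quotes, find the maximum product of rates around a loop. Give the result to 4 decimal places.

axe→timber→wool→axe: 1.093 × 1.698 × 0.4771 = 0.88546
axe→wool→timber→axe: 1.901 × 0.5428 × 0.8354 = 0.86202
Maximum is axe→timber→wool→axe at 0.8855; no arbitrage — every cycle loses value.

0.8855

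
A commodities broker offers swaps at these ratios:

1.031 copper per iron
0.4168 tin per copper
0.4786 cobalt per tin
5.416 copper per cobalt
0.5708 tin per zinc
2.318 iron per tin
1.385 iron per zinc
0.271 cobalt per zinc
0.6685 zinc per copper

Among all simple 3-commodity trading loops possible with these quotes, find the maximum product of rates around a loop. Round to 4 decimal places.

1.0804

copper→tin→cobalt→copper: 0.4168 × 0.4786 × 5.416 = 1.08039
iron→copper→tin→iron: 1.031 × 0.4168 × 2.318 = 0.99609
copper→zinc→cobalt→copper: 0.6685 × 0.271 × 5.416 = 0.98118
iron→copper→zinc→iron: 1.031 × 0.6685 × 1.385 = 0.95457
Maximum is copper→tin→cobalt→copper at 1.0804; arbitrage exists.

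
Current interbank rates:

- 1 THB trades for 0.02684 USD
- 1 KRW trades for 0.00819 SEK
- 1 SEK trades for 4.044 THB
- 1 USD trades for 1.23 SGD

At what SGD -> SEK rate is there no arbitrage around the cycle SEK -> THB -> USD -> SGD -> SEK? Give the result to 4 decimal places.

Known legs of the cycle: 4.044 × 0.02684 × 1.23 = 0.1335053808
For no arbitrage the full-cycle product must be 1, so the missing rate is 1 / 0.1335053808 ≈ 7.490335.

7.4903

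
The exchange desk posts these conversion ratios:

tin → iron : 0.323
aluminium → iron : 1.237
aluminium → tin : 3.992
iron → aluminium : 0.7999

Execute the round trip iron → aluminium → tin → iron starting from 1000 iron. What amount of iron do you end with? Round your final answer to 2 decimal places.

1031.40

1000 iron × 0.7999 = 799.9 aluminium
799.9 aluminium × 3.992 = 3193.2008 tin
3193.2008 tin × 0.323 = 1031.4038584 iron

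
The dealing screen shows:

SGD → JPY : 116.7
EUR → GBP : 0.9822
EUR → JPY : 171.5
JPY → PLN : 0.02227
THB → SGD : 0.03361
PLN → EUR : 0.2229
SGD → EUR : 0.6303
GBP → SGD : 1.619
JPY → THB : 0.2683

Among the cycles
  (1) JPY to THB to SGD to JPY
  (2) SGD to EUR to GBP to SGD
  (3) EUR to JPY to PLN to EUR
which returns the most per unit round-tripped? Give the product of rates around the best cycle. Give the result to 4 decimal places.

(1) 0.2683 × 0.03361 × 116.7 = 1.05235
(2) 0.6303 × 0.9822 × 1.619 = 1.00229
(3) 171.5 × 0.02227 × 0.2229 = 0.85132
Highest is cycle (1) at 1.0523 (>1, arbitrage).

1.0523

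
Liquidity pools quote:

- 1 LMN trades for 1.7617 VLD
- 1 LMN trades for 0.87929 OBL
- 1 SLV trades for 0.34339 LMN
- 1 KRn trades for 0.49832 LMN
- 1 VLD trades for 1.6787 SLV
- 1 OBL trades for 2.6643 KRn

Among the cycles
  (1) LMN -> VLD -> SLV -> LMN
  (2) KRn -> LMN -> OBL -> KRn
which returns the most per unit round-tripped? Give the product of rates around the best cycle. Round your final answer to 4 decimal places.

(1) 1.7617 × 1.6787 × 0.34339 = 1.01553
(2) 0.49832 × 0.87929 × 2.6643 = 1.16741
Highest is cycle (2) at 1.1674 (>1, arbitrage).

1.1674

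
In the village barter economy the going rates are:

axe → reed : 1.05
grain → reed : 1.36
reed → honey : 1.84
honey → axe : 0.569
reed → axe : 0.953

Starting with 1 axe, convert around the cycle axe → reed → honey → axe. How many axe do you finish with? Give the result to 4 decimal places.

1 axe × 1.05 = 1.05 reed
1.05 reed × 1.84 = 1.932 honey
1.932 honey × 0.569 = 1.099308 axe

1.0993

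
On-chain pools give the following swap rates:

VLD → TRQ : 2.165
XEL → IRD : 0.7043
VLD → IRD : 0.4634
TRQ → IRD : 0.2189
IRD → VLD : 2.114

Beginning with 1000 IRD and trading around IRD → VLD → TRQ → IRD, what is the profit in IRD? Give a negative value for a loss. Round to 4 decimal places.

1.8637

1000 IRD × 2.114 = 2114 VLD
2114 VLD × 2.165 = 4576.81 TRQ
4576.81 TRQ × 0.2189 = 1001.863709 IRD
Net change: 1001.863709 − 1000 = 1.863709 IRD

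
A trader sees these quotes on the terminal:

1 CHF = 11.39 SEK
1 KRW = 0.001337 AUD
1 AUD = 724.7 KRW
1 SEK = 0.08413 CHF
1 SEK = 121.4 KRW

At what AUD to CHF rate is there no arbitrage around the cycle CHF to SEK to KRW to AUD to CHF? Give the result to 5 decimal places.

Known legs of the cycle: 11.39 × 121.4 × 0.001337 = 1.848731402
For no arbitrage the full-cycle product must be 1, so the missing rate is 1 / 1.848731402 ≈ 0.5409115.

0.54091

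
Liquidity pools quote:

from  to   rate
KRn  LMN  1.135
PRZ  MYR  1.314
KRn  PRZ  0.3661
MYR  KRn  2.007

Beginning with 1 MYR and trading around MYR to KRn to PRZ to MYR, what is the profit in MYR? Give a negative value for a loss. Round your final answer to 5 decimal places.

1 MYR × 2.007 = 2.007 KRn
2.007 KRn × 0.3661 = 0.7347627 PRZ
0.7347627 PRZ × 1.314 = 0.9654781878 MYR
Net change: 0.9654781878 − 1 = -0.0345218122 MYR

-0.03452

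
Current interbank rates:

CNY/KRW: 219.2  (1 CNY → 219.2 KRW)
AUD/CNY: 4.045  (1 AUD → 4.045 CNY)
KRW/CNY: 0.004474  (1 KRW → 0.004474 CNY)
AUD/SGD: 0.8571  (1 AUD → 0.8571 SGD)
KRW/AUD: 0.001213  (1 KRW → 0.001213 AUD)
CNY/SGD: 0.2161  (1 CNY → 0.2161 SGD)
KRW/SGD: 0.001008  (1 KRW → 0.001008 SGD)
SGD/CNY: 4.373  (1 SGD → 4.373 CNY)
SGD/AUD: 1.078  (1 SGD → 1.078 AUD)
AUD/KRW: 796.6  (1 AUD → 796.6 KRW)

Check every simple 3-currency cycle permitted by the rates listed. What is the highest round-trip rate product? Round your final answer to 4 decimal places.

1.0755

CNY→KRW→AUD→CNY: 219.2 × 0.001213 × 4.045 = 1.07552
CNY→KRW→SGD→CNY: 219.2 × 0.001008 × 4.373 = 0.96623
CNY→SGD→AUD→CNY: 0.2161 × 1.078 × 4.045 = 0.94231
KRW→SGD→AUD→KRW: 0.001008 × 1.078 × 796.6 = 0.86560
Maximum is CNY→KRW→AUD→CNY at 1.0755; arbitrage exists.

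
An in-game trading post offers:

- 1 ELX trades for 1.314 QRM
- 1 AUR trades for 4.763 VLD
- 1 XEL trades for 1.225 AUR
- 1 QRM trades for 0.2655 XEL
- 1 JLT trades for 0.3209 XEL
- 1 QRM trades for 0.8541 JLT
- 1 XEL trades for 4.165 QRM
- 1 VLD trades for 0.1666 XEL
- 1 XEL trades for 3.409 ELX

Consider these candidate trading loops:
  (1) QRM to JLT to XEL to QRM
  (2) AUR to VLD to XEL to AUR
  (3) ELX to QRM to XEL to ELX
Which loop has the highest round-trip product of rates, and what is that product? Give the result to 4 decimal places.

1.1893

(1) 0.8541 × 0.3209 × 4.165 = 1.14155
(2) 4.763 × 0.1666 × 1.225 = 0.97206
(3) 1.314 × 0.2655 × 3.409 = 1.18929
Highest is cycle (3) at 1.1893 (>1, arbitrage).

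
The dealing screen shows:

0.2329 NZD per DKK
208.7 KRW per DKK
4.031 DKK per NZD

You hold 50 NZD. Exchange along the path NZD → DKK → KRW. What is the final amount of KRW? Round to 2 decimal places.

42063.49

50 NZD × 4.031 = 201.55 DKK
201.55 DKK × 208.7 = 42063.485 KRW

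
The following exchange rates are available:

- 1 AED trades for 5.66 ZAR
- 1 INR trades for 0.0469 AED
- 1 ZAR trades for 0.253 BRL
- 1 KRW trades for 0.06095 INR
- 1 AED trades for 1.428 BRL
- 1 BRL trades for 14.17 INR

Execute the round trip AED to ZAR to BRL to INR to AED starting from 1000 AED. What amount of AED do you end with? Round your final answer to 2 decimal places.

1000 AED × 5.66 = 5660 ZAR
5660 ZAR × 0.253 = 1431.98 BRL
1431.98 BRL × 14.17 = 20291.1566 INR
20291.1566 INR × 0.0469 = 951.65524454 AED

951.66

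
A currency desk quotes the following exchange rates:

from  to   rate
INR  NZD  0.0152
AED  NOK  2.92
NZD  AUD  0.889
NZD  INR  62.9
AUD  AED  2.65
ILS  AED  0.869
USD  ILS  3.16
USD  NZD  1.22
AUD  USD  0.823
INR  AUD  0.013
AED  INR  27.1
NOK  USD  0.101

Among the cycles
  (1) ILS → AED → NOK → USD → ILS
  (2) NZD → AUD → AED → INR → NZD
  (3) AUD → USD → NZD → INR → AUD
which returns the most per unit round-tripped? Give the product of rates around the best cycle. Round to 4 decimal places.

(1) 0.869 × 2.92 × 0.101 × 3.16 = 0.80986
(2) 0.889 × 2.65 × 27.1 × 0.0152 = 0.97042
(3) 0.823 × 1.22 × 62.9 × 0.013 = 0.82102
Highest is cycle (2) at 0.9704 (≤1, no arbitrage).

0.9704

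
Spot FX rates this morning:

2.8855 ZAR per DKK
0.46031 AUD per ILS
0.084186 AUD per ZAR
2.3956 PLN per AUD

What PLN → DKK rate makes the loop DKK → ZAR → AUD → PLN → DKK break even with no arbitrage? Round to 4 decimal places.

1.7184

Known legs of the cycle: 2.8855 × 0.084186 × 2.3956 = 0.5819360449068
For no arbitrage the full-cycle product must be 1, so the missing rate is 1 / 0.5819360449068 ≈ 1.718402.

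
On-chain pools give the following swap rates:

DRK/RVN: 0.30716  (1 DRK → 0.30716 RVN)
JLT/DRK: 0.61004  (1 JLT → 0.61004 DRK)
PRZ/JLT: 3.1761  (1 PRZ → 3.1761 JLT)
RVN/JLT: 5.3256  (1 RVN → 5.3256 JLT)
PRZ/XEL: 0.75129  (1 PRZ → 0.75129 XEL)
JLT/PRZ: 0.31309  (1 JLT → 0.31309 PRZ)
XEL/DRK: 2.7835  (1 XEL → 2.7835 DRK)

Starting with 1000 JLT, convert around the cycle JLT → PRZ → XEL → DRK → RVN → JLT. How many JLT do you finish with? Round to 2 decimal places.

1071.03

1000 JLT × 0.31309 = 313.09 PRZ
313.09 PRZ × 0.75129 = 235.2213861 XEL
235.2213861 XEL × 2.7835 = 654.73872820935 DRK
654.73872820935 DRK × 0.30716 = 201.109547756783946 RVN
201.109547756783946 RVN × 5.3256 = 1071.0290075335285828176 JLT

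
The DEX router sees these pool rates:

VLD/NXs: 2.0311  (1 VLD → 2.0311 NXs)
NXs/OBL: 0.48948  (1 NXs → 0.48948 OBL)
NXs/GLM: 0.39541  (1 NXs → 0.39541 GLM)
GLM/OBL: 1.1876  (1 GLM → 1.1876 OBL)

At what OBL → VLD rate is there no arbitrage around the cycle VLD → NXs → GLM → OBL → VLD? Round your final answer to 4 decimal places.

1.0485

Known legs of the cycle: 2.0311 × 0.39541 × 1.1876 = 0.9537820472876
For no arbitrage the full-cycle product must be 1, so the missing rate is 1 / 0.9537820472876 ≈ 1.048458.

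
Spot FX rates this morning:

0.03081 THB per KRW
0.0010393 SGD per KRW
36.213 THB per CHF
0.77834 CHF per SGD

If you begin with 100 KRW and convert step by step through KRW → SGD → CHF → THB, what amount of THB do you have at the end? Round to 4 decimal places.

100 KRW × 0.0010393 = 0.10393 SGD
0.10393 SGD × 0.77834 = 0.0808928762 CHF
0.0808928762 CHF × 36.213 = 2.9293737258306 THB

2.9294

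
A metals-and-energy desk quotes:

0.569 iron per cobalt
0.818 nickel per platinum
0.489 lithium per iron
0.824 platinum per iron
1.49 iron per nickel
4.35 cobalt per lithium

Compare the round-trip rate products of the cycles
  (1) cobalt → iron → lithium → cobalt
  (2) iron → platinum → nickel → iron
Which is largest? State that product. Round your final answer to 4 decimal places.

1.2103

(1) 0.569 × 0.489 × 4.35 = 1.21035
(2) 0.824 × 0.818 × 1.49 = 1.00431
Highest is cycle (1) at 1.2103 (>1, arbitrage).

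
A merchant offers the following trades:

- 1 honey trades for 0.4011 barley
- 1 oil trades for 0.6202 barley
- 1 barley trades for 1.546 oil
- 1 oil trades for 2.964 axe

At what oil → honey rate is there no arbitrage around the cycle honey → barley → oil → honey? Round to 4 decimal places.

1.6126

Known legs of the cycle: 0.4011 × 1.546 = 0.6201006
For no arbitrage the full-cycle product must be 1, so the missing rate is 1 / 0.6201006 ≈ 1.612642.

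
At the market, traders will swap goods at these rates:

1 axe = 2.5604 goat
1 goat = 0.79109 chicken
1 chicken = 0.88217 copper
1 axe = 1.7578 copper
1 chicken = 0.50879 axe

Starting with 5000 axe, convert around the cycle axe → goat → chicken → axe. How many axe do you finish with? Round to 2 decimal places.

5152.79

5000 axe × 2.5604 = 12802 goat
12802 goat × 0.79109 = 10127.53418 chicken
10127.53418 chicken × 0.50879 = 5152.7881154422 axe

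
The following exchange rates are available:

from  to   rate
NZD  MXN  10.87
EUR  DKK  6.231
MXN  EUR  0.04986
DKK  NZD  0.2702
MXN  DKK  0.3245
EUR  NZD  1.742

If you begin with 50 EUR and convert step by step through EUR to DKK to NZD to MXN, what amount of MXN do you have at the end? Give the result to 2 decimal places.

915.05

50 EUR × 6.231 = 311.55 DKK
311.55 DKK × 0.2702 = 84.18081 NZD
84.18081 NZD × 10.87 = 915.0454047 MXN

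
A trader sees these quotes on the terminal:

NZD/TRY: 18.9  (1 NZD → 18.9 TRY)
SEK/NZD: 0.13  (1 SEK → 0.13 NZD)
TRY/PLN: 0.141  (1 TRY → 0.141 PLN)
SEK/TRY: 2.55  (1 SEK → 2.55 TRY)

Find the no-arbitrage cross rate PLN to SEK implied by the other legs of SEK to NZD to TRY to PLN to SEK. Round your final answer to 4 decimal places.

2.8865

Known legs of the cycle: 0.13 × 18.9 × 0.141 = 0.346437
For no arbitrage the full-cycle product must be 1, so the missing rate is 1 / 0.346437 ≈ 2.886528.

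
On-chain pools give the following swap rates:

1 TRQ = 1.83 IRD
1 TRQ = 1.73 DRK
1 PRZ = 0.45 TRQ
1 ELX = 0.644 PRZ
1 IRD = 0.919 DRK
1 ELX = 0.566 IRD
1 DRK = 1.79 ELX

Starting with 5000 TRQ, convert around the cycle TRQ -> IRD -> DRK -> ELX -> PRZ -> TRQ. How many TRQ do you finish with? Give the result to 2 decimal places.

4362.02

5000 TRQ × 1.83 = 9150 IRD
9150 IRD × 0.919 = 8408.85 DRK
8408.85 DRK × 1.79 = 15051.8415 ELX
15051.8415 ELX × 0.644 = 9693.385926 PRZ
9693.385926 PRZ × 0.45 = 4362.0236667 TRQ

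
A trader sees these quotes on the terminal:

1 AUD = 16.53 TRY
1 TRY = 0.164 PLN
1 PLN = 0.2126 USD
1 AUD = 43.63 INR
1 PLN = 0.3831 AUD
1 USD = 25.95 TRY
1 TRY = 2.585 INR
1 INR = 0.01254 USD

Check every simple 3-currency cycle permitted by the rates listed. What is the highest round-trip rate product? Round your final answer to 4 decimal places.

TRY→PLN→AUD→TRY: 0.164 × 0.3831 × 16.53 = 1.03855
TRY→PLN→USD→TRY: 0.164 × 0.2126 × 25.95 = 0.90478
INR→USD→TRY→INR: 0.01254 × 25.95 × 2.585 = 0.84119
Maximum is TRY→PLN→AUD→TRY at 1.0386; arbitrage exists.

1.0386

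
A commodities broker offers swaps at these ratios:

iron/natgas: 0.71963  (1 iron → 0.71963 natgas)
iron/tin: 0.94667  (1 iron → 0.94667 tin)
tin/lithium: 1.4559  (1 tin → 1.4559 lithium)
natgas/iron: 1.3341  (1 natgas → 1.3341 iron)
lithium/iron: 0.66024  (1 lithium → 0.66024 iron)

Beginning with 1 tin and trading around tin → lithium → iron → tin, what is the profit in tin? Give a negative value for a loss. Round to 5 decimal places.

-0.09002

1 tin × 1.4559 = 1.4559 lithium
1.4559 lithium × 0.66024 = 0.961243416 iron
0.961243416 iron × 0.94667 = 0.90998030462472 tin
Net change: 0.90998030462472 − 1 = -0.09001969537528 tin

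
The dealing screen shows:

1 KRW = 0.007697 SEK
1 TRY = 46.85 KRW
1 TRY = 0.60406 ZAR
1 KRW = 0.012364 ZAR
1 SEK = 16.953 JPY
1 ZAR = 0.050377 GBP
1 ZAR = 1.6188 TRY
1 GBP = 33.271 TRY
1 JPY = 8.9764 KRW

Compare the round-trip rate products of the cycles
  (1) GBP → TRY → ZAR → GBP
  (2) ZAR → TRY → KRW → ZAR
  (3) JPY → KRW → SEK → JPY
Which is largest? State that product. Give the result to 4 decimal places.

1.1713

(1) 33.271 × 0.60406 × 0.050377 = 1.01246
(2) 1.6188 × 46.85 × 0.012364 = 0.93770
(3) 8.9764 × 0.007697 × 16.953 = 1.17131
Highest is cycle (3) at 1.1713 (>1, arbitrage).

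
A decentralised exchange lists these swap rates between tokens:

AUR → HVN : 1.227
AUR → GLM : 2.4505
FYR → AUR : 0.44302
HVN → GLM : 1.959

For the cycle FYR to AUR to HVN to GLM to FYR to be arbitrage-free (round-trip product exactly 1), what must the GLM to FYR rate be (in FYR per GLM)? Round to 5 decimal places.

Known legs of the cycle: 0.44302 × 1.227 × 1.959 = 1.06488407286
For no arbitrage the full-cycle product must be 1, so the missing rate is 1 / 1.06488407286 ≈ 0.9390694.

0.93907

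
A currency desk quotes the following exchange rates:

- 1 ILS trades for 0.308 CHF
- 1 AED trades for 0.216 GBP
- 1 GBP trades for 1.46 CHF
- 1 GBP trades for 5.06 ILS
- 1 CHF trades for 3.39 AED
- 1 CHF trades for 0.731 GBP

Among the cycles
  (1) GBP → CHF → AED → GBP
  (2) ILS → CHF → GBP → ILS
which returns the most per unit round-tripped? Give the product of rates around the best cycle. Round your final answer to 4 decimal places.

1.1392

(1) 1.46 × 3.39 × 0.216 = 1.06907
(2) 0.308 × 0.731 × 5.06 = 1.13925
Highest is cycle (2) at 1.1392 (>1, arbitrage).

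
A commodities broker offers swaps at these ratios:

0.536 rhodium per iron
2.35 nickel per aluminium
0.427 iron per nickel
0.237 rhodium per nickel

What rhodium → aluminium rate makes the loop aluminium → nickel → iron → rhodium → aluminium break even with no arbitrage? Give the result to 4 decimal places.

Known legs of the cycle: 2.35 × 0.427 × 0.536 = 0.5378492
For no arbitrage the full-cycle product must be 1, so the missing rate is 1 / 0.5378492 ≈ 1.859257.

1.8593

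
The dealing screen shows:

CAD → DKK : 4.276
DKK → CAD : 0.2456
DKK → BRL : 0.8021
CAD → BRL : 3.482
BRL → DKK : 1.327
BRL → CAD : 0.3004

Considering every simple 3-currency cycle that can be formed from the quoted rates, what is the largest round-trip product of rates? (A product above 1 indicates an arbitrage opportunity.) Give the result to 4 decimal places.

1.1348

CAD→BRL→DKK→CAD: 3.482 × 1.327 × 0.2456 = 1.13482
CAD→DKK→BRL→CAD: 4.276 × 0.8021 × 0.3004 = 1.03031
Maximum is CAD→BRL→DKK→CAD at 1.1348; arbitrage exists.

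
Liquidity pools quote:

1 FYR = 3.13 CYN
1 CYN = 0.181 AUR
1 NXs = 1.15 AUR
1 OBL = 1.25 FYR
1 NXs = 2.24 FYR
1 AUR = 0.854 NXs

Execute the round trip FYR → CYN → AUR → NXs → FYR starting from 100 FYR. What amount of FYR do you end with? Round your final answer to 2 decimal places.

100 FYR × 3.13 = 313 CYN
313 CYN × 0.181 = 56.653 AUR
56.653 AUR × 0.854 = 48.381662 NXs
48.381662 NXs × 2.24 = 108.37492288 FYR

108.37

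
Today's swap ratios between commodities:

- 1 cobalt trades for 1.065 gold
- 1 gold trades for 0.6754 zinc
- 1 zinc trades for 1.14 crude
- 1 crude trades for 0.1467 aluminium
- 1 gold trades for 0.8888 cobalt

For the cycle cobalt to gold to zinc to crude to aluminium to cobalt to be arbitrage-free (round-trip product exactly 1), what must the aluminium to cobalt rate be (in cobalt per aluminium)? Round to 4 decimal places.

Known legs of the cycle: 1.065 × 0.6754 × 1.14 × 0.1467 = 0.120294460638
For no arbitrage the full-cycle product must be 1, so the missing rate is 1 / 0.120294460638 ≈ 8.312935.

8.3129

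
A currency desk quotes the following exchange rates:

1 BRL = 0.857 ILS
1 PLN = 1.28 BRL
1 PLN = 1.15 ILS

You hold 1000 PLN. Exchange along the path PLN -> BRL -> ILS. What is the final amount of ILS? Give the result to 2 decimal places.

1096.96

1000 PLN × 1.28 = 1280 BRL
1280 BRL × 0.857 = 1096.96 ILS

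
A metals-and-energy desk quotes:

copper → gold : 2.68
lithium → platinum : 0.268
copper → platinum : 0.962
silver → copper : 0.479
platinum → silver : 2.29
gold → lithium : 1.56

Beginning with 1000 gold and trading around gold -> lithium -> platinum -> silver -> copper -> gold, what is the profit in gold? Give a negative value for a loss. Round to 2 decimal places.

229.04

1000 gold × 1.56 = 1560 lithium
1560 lithium × 0.268 = 418.08 platinum
418.08 platinum × 2.29 = 957.4032 silver
957.4032 silver × 0.479 = 458.5961328 copper
458.5961328 copper × 2.68 = 1229.037635904 gold
Net change: 1229.037635904 − 1000 = 229.037635904 gold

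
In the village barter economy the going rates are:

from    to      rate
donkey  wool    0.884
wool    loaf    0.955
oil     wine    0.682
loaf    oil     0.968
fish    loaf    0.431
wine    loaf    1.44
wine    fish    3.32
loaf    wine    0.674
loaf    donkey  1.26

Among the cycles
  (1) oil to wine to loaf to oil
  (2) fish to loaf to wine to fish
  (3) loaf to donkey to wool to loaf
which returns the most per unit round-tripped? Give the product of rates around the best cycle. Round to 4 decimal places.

(1) 0.682 × 1.44 × 0.968 = 0.95065
(2) 0.431 × 0.674 × 3.32 = 0.96444
(3) 1.26 × 0.884 × 0.955 = 1.06372
Highest is cycle (3) at 1.0637 (>1, arbitrage).

1.0637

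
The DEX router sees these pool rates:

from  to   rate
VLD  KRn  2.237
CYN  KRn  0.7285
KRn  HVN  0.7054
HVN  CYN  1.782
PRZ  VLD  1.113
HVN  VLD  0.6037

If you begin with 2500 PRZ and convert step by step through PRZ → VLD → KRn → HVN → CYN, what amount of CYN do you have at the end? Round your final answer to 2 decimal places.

2500 PRZ × 1.113 = 2782.5 VLD
2782.5 VLD × 2.237 = 6224.4525 KRn
6224.4525 KRn × 0.7054 = 4390.7287935 HVN
4390.7287935 HVN × 1.782 = 7824.278710017 CYN

7824.28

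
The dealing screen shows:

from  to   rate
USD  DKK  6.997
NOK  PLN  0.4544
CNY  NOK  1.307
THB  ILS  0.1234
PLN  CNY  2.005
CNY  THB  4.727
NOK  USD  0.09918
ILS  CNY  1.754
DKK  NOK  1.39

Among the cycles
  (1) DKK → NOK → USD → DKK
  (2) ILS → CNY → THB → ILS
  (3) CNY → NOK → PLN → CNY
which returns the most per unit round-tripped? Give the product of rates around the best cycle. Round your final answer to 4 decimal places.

(1) 1.39 × 0.09918 × 6.997 = 0.96461
(2) 1.754 × 4.727 × 0.1234 = 1.02313
(3) 1.307 × 0.4544 × 2.005 = 1.19077
Highest is cycle (3) at 1.1908 (>1, arbitrage).

1.1908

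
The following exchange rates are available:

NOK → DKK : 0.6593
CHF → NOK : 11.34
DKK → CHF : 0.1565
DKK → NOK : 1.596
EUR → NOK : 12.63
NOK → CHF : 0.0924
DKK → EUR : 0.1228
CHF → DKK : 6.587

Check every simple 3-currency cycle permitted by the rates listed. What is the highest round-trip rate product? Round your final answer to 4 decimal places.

1.1701

CHF→NOK→DKK→CHF: 11.34 × 0.6593 × 0.1565 = 1.17007
DKK→EUR→NOK→DKK: 0.1228 × 12.63 × 0.6593 = 1.02255
CHF→DKK→NOK→CHF: 6.587 × 1.596 × 0.0924 = 0.97139
Maximum is CHF→NOK→DKK→CHF at 1.1701; arbitrage exists.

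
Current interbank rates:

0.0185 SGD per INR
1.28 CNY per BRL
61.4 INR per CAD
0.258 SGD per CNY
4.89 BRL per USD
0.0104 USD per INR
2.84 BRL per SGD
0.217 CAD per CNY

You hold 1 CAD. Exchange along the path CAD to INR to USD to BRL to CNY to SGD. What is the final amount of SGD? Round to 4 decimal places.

1.0312

1 CAD × 61.4 = 61.4 INR
61.4 INR × 0.0104 = 0.63856 USD
0.63856 USD × 4.89 = 3.1225584 BRL
3.1225584 BRL × 1.28 = 3.996874752 CNY
3.996874752 CNY × 0.258 = 1.031193686016 SGD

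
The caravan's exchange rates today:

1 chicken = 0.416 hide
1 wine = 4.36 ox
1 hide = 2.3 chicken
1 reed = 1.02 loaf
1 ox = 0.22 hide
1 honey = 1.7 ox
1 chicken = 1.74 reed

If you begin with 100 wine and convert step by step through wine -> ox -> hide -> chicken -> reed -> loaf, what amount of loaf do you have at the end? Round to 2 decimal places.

391.55

100 wine × 4.36 = 436 ox
436 ox × 0.22 = 95.92 hide
95.92 hide × 2.3 = 220.616 chicken
220.616 chicken × 1.74 = 383.87184 reed
383.87184 reed × 1.02 = 391.5492768 loaf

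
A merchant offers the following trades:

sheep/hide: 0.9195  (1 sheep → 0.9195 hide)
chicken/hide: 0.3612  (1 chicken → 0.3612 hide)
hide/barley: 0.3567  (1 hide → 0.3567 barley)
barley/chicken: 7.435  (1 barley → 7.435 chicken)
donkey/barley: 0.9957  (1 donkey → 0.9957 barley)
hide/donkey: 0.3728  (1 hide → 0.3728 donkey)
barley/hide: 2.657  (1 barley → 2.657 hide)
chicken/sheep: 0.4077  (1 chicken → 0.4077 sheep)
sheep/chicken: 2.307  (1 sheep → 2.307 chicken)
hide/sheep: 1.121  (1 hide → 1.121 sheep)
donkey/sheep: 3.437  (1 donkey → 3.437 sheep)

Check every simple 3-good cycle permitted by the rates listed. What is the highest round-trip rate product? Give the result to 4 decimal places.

1.1782

donkey→sheep→hide→donkey: 3.437 × 0.9195 × 0.3728 = 1.17817
donkey→barley→hide→donkey: 0.9957 × 2.657 × 0.3728 = 0.98627
hide→barley→chicken→hide: 0.3567 × 7.435 × 0.3612 = 0.95793
hide→sheep→chicken→hide: 1.121 × 2.307 × 0.3612 = 0.93412
Maximum is donkey→sheep→hide→donkey at 1.1782; arbitrage exists.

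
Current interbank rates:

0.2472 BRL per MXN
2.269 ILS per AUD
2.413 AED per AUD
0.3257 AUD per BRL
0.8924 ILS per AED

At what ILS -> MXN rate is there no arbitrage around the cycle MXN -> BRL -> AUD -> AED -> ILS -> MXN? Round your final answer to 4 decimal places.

5.7679

Known legs of the cycle: 0.2472 × 0.3257 × 2.413 × 0.8924 = 0.173373656430048
For no arbitrage the full-cycle product must be 1, so the missing rate is 1 / 0.173373656430048 ≈ 5.767889.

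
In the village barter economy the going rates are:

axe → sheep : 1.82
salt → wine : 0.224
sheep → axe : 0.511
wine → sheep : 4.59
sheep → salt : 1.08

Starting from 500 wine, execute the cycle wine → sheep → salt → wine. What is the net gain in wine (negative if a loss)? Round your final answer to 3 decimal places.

55.206

500 wine × 4.59 = 2295 sheep
2295 sheep × 1.08 = 2478.6 salt
2478.6 salt × 0.224 = 555.2064 wine
Net change: 555.2064 − 500 = 55.2064 wine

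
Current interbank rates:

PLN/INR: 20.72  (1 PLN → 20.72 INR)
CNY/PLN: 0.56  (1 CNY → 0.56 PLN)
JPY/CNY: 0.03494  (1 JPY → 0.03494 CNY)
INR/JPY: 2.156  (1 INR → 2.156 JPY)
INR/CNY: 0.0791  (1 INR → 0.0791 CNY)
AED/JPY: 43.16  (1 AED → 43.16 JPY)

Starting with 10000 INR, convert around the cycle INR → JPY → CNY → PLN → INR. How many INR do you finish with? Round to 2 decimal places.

8740.76

10000 INR × 2.156 = 21560 JPY
21560 JPY × 0.03494 = 753.3064 CNY
753.3064 CNY × 0.56 = 421.851584 PLN
421.851584 PLN × 20.72 = 8740.76482048 INR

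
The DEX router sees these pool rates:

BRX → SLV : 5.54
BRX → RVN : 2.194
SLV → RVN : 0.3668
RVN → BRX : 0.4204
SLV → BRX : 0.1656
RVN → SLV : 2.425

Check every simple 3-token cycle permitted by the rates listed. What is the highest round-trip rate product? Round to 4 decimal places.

0.8811

BRX→RVN→SLV→BRX: 2.194 × 2.425 × 0.1656 = 0.88107
BRX→SLV→RVN→BRX: 5.54 × 0.3668 × 0.4204 = 0.85428
Maximum is BRX→RVN→SLV→BRX at 0.8811; no arbitrage — every cycle loses value.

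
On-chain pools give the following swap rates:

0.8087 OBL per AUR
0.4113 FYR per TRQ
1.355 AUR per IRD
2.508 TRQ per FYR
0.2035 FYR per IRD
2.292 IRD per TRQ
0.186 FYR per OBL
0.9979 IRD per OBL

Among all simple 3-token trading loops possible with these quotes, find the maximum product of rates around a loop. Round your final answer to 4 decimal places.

TRQ→IRD→FYR→TRQ: 2.292 × 0.2035 × 2.508 = 1.16979
OBL→IRD→AUR→OBL: 0.9979 × 1.355 × 0.8087 = 1.09349
Maximum is TRQ→IRD→FYR→TRQ at 1.1698; arbitrage exists.

1.1698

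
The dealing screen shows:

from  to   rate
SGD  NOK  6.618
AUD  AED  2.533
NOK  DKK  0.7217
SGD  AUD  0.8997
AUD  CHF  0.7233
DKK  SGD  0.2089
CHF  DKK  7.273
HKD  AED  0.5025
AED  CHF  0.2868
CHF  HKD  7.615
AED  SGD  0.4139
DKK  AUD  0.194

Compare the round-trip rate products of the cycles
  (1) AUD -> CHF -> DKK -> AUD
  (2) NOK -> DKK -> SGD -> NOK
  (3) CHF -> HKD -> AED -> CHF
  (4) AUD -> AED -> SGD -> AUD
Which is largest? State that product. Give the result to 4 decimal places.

1.0975

(1) 0.7233 × 7.273 × 0.194 = 1.02055
(2) 0.7217 × 0.2089 × 6.618 = 0.99775
(3) 7.615 × 0.5025 × 0.2868 = 1.09745
(4) 2.533 × 0.4139 × 0.8997 = 0.94325
Highest is cycle (3) at 1.0975 (>1, arbitrage).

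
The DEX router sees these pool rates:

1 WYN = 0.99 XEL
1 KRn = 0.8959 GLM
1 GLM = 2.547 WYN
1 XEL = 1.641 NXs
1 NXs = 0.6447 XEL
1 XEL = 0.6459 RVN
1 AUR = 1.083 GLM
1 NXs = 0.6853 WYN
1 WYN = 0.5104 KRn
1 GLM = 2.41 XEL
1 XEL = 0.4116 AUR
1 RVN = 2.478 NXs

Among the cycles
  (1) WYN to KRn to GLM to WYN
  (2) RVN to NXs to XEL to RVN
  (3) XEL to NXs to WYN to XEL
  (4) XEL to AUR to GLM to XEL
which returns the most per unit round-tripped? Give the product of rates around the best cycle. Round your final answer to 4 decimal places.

1.1647

(1) 0.5104 × 0.8959 × 2.547 = 1.16466
(2) 2.478 × 0.6447 × 0.6459 = 1.03187
(3) 1.641 × 0.6853 × 0.99 = 1.11333
(4) 0.4116 × 1.083 × 2.41 = 1.07429
Highest is cycle (1) at 1.1647 (>1, arbitrage).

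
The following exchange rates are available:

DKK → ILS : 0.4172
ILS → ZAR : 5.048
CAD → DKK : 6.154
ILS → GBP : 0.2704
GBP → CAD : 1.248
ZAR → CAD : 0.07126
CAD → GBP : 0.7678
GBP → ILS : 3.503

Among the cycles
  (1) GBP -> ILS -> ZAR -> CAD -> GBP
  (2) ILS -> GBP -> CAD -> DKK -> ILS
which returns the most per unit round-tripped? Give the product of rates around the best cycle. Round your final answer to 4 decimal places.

0.9675

(1) 3.503 × 5.048 × 0.07126 × 0.7678 = 0.96751
(2) 0.2704 × 1.248 × 6.154 × 0.4172 = 0.86641
Highest is cycle (1) at 0.9675 (≤1, no arbitrage).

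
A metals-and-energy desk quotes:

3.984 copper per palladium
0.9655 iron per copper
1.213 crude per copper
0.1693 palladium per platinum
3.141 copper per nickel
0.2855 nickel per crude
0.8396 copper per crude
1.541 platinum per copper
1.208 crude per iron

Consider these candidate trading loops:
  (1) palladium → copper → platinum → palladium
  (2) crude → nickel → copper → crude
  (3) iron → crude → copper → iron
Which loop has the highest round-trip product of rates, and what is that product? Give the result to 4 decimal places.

(1) 3.984 × 1.541 × 0.1693 = 1.03939
(2) 0.2855 × 3.141 × 1.213 = 1.08776
(3) 1.208 × 0.8396 × 0.9655 = 0.97925
Highest is cycle (2) at 1.0878 (>1, arbitrage).

1.0878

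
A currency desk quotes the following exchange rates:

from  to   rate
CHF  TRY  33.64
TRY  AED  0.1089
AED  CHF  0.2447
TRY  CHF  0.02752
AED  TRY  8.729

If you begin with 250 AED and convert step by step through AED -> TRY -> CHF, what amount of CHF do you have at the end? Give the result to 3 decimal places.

60.056

250 AED × 8.729 = 2182.25 TRY
2182.25 TRY × 0.02752 = 60.05552 CHF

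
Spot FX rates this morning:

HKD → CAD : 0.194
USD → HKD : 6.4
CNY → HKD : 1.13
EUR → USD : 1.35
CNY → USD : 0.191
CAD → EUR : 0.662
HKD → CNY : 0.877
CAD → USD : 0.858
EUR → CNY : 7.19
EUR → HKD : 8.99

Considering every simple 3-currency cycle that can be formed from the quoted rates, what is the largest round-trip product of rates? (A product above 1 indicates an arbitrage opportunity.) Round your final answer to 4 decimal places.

EUR→HKD→CAD→EUR: 8.99 × 0.194 × 0.662 = 1.15457
USD→HKD→CNY→USD: 6.4 × 0.877 × 0.191 = 1.07204
USD→HKD→CAD→USD: 6.4 × 0.194 × 0.858 = 1.06529
Maximum is EUR→HKD→CAD→EUR at 1.1546; arbitrage exists.

1.1546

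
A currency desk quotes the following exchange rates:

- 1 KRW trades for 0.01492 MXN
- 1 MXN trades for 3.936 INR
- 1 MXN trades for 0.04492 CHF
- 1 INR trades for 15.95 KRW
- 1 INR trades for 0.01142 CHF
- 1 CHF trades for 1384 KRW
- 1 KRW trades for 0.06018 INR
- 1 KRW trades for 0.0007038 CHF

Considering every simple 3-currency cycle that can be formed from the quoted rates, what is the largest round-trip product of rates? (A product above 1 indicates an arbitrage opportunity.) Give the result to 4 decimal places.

0.9512

INR→CHF→KRW→INR: 0.01142 × 1384 × 0.06018 = 0.95116
INR→KRW→MXN→INR: 15.95 × 0.01492 × 3.936 = 0.93667
MXN→CHF→KRW→MXN: 0.04492 × 1384 × 0.01492 = 0.92757
Maximum is INR→CHF→KRW→INR at 0.9512; no arbitrage — every cycle loses value.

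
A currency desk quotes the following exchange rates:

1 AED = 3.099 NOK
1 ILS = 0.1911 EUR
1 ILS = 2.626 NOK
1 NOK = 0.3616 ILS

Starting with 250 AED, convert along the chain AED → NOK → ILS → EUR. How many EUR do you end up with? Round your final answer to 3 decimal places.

250 AED × 3.099 = 774.75 NOK
774.75 NOK × 0.3616 = 280.1496 ILS
280.1496 ILS × 0.1911 = 53.53658856 EUR

53.537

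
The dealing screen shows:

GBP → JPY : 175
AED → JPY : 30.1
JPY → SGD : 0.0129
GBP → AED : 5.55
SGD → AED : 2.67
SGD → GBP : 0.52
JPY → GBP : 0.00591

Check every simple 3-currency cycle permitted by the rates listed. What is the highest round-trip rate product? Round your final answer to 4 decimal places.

JPY→SGD→GBP→JPY: 0.0129 × 0.52 × 175 = 1.17390
AED→JPY→SGD→AED: 30.1 × 0.0129 × 2.67 = 1.03673
AED→JPY→GBP→AED: 30.1 × 0.00591 × 5.55 = 0.98730
Maximum is JPY→SGD→GBP→JPY at 1.1739; arbitrage exists.

1.1739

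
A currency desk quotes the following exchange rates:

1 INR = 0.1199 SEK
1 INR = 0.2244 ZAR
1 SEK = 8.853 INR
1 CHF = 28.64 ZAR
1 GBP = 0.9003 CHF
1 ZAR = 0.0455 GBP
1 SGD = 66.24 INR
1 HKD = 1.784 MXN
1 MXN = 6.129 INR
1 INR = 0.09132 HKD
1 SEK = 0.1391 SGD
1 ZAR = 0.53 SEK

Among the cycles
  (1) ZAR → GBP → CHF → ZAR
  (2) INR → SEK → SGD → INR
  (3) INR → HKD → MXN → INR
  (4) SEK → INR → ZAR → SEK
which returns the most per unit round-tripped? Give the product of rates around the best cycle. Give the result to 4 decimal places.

(1) 0.0455 × 0.9003 × 28.64 = 1.17320
(2) 0.1199 × 0.1391 × 66.24 = 1.10476
(3) 0.09132 × 1.784 × 6.129 = 0.99851
(4) 8.853 × 0.2244 × 0.53 = 1.05290
Highest is cycle (1) at 1.1732 (>1, arbitrage).

1.1732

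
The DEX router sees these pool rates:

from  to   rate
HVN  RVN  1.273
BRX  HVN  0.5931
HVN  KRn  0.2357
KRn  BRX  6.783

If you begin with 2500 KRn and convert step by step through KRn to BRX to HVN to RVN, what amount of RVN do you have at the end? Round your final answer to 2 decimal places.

2500 KRn × 6.783 = 16957.5 BRX
16957.5 BRX × 0.5931 = 10057.49325 HVN
10057.49325 HVN × 1.273 = 12803.18890725 RVN

12803.19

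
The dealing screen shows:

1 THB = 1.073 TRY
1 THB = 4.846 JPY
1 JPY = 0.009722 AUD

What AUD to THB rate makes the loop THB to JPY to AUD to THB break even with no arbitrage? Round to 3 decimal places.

Known legs of the cycle: 4.846 × 0.009722 = 0.047112812
For no arbitrage the full-cycle product must be 1, so the missing rate is 1 / 0.047112812 ≈ 21.22565.

21.226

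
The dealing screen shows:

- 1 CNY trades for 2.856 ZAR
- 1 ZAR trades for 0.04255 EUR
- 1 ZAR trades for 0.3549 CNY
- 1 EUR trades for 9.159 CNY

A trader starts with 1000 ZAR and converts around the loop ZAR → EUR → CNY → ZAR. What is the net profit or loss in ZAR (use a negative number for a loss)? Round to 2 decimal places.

1000 ZAR × 0.04255 = 42.55 EUR
42.55 EUR × 9.159 = 389.71545 CNY
389.71545 CNY × 2.856 = 1113.0273252 ZAR
Net change: 1113.0273252 − 1000 = 113.0273252 ZAR

113.03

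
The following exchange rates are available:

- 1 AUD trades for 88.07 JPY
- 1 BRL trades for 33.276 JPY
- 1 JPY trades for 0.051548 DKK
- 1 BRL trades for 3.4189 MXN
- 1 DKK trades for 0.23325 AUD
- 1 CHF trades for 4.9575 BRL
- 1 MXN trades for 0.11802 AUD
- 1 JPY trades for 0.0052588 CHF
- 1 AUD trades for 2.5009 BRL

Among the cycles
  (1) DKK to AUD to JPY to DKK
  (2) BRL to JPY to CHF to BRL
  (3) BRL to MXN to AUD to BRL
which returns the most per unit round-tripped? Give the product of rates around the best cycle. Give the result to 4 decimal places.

(1) 0.23325 × 88.07 × 0.051548 = 1.05892
(2) 33.276 × 0.0052588 × 4.9575 = 0.86752
(3) 3.4189 × 0.11802 × 2.5009 = 1.00911
Highest is cycle (1) at 1.0589 (>1, arbitrage).

1.0589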